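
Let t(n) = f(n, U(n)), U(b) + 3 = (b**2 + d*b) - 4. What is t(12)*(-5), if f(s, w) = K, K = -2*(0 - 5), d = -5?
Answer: -50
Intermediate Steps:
K = 10 (K = -2*(-5) = 10)
U(b) = -7 + b**2 - 5*b (U(b) = -3 + ((b**2 - 5*b) - 4) = -3 + (-4 + b**2 - 5*b) = -7 + b**2 - 5*b)
f(s, w) = 10
t(n) = 10
t(12)*(-5) = 10*(-5) = -50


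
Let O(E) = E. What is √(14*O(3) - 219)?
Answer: I*√177 ≈ 13.304*I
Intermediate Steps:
√(14*O(3) - 219) = √(14*3 - 219) = √(42 - 219) = √(-177) = I*√177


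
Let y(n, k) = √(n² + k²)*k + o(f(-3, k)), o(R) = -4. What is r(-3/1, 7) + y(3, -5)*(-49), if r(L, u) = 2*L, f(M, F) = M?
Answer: 190 + 245*√34 ≈ 1618.6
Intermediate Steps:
y(n, k) = -4 + k*√(k² + n²) (y(n, k) = √(n² + k²)*k - 4 = √(k² + n²)*k - 4 = k*√(k² + n²) - 4 = -4 + k*√(k² + n²))
r(-3/1, 7) + y(3, -5)*(-49) = 2*(-3/1) + (-4 - 5*√((-5)² + 3²))*(-49) = 2*(-3*1) + (-4 - 5*√(25 + 9))*(-49) = 2*(-3) + (-4 - 5*√34)*(-49) = -6 + (196 + 245*√34) = 190 + 245*√34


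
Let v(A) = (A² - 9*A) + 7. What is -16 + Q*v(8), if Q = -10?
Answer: -6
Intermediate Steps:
v(A) = 7 + A² - 9*A
-16 + Q*v(8) = -16 - 10*(7 + 8² - 9*8) = -16 - 10*(7 + 64 - 72) = -16 - 10*(-1) = -16 + 10 = -6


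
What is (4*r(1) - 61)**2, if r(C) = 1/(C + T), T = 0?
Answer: 3249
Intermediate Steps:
r(C) = 1/C (r(C) = 1/(C + 0) = 1/C)
(4*r(1) - 61)**2 = (4/1 - 61)**2 = (4*1 - 61)**2 = (4 - 61)**2 = (-57)**2 = 3249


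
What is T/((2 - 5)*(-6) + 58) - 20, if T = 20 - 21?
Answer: -1521/76 ≈ -20.013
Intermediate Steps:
T = -1
T/((2 - 5)*(-6) + 58) - 20 = -1/((2 - 5)*(-6) + 58) - 20 = -1/(-3*(-6) + 58) - 20 = -1/(18 + 58) - 20 = -1/76 - 20 = -1521/76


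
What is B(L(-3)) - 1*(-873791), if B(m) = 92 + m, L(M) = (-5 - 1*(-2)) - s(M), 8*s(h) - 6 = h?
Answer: 6991037/8 ≈ 8.7388e+5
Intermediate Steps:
s(h) = ¾ + h/8
L(M) = -15/4 - M/8 (L(M) = (-5 - 1*(-2)) - (¾ + M/8) = (-5 + 2) + (-¾ - M/8) = -3 + (-¾ - M/8) = -15/4 - M/8)
B(L(-3)) - 1*(-873791) = (92 + (-15/4 - ⅛*(-3))) - 1*(-873791) = (92 + (-15/4 + 3/8)) + 873791 = (92 - 27/8) + 873791 = 709/8 + 873791 = 6991037/8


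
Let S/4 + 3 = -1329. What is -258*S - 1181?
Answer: 1373443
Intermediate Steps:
S = -5328 (S = -12 + 4*(-1329) = -12 - 5316 = -5328)
-258*S - 1181 = -258*(-5328) - 1181 = 1374624 - 1181 = 1373443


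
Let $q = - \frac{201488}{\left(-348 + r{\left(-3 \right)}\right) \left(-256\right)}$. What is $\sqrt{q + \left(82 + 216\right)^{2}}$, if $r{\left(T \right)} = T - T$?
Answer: $\frac{\sqrt{43016982873}}{696} \approx 298.0$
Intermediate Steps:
$r{\left(T \right)} = 0$
$q = - \frac{12593}{5568}$ ($q = - \frac{201488}{\left(-348 + 0\right) \left(-256\right)} = - \frac{201488}{\left(-348\right) \left(-256\right)} = - \frac{201488}{89088} = \left(-201488\right) \frac{1}{89088} = - \frac{12593}{5568} \approx -2.2617$)
$\sqrt{q + \left(82 + 216\right)^{2}} = \sqrt{- \frac{12593}{5568} + \left(82 + 216\right)^{2}} = \sqrt{- \frac{12593}{5568} + 298^{2}} = \sqrt{- \frac{12593}{5568} + 88804} = \sqrt{\frac{494448079}{5568}} = \frac{\sqrt{43016982873}}{696}$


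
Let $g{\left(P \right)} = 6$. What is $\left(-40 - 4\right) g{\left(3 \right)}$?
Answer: $-264$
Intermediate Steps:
$\left(-40 - 4\right) g{\left(3 \right)} = \left(-40 - 4\right) 6 = \left(-44\right) 6 = -264$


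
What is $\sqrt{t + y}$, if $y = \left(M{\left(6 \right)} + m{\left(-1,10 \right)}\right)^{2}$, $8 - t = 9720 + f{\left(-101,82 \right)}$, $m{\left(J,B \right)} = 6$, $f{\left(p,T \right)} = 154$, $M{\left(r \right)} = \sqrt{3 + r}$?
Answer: $i \sqrt{9785} \approx 98.919 i$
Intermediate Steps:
$t = -9866$ ($t = 8 - \left(9720 + 154\right) = 8 - 9874 = -9866$)
$y = 81$ ($y = \left(\sqrt{3 + 6} + 6\right)^{2} = \left(\sqrt{9} + 6\right)^{2} = \left(3 + 6\right)^{2} = 9^{2} = 81$)
$\sqrt{t + y} = \sqrt{-9866 + 81} = \sqrt{-9785} = i \sqrt{9785}$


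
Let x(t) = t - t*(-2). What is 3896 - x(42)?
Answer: 3770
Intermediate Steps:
x(t) = 3*t (x(t) = t - (-2)*t = t + 2*t = 3*t)
3896 - x(42) = 3896 - 3*42 = 3896 - 1*126 = 3896 - 126 = 3770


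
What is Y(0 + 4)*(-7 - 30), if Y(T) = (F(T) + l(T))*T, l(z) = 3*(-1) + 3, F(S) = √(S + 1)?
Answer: -148*√5 ≈ -330.94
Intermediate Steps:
F(S) = √(1 + S)
l(z) = 0 (l(z) = -3 + 3 = 0)
Y(T) = T*√(1 + T) (Y(T) = (√(1 + T) + 0)*T = √(1 + T)*T = T*√(1 + T))
Y(0 + 4)*(-7 - 30) = ((0 + 4)*√(1 + (0 + 4)))*(-7 - 30) = (4*√(1 + 4))*(-37) = (4*√5)*(-37) = -148*√5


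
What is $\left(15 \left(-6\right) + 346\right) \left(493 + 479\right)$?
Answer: $248832$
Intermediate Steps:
$\left(15 \left(-6\right) + 346\right) \left(493 + 479\right) = \left(-90 + 346\right) 972 = 256 \cdot 972 = 248832$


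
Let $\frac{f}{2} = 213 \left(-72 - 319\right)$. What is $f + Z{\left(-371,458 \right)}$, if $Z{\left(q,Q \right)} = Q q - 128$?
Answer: $-336612$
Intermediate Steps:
$f = -166566$ ($f = 2 \cdot 213 \left(-72 - 319\right) = 2 \cdot 213 \left(-391\right) = 2 \left(-83283\right) = -166566$)
$Z{\left(q,Q \right)} = -128 + Q q$
$f + Z{\left(-371,458 \right)} = -166566 + \left(-128 + 458 \left(-371\right)\right) = -166566 - 170046 = -336612$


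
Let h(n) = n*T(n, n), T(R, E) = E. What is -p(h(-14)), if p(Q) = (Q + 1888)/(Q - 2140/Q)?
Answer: -102116/9069 ≈ -11.260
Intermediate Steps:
h(n) = n² (h(n) = n*n = n²)
p(Q) = (1888 + Q)/(Q - 2140/Q)
-p(h(-14)) = -(-14)²*(1888 + (-14)²)/(-2140 + ((-14)²)²) = -196*(1888 + 196)/(-2140 + 196²) = -196*2084/(-2140 + 38416) = -196*2084/36276 = -1*102116/9069 = -102116/9069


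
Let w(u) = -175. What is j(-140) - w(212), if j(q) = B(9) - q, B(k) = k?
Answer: 324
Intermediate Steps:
j(q) = 9 - q
j(-140) - w(212) = (9 - 1*(-140)) - 1*(-175) = (9 + 140) + 175 = 149 + 175 = 324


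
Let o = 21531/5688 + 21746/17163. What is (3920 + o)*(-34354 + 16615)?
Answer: -83915533549539/1205224 ≈ -6.9626e+7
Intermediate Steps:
o = 54803089/10847016 (o = 21531*(1/5688) + 21746*(1/17163) = 7177/1896 + 21746/17163 = 54803089/10847016 ≈ 5.0524)
(3920 + o)*(-34354 + 16615) = (3920 + 54803089/10847016)*(-34354 + 16615) = (42575105809/10847016)*(-17739) = -83915533549539/1205224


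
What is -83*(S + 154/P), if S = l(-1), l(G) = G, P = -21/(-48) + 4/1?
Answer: -198619/71 ≈ -2797.4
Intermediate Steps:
P = 71/16 (P = -21*(-1/48) + 4*1 = 7/16 + 4 = 71/16 ≈ 4.4375)
S = -1
-83*(S + 154/P) = -83*(-1 + 154/(71/16)) = -83*(-1 + 154*(16/71)) = -83*(-1 + 2464/71) = -83*2393/71 = -198619/71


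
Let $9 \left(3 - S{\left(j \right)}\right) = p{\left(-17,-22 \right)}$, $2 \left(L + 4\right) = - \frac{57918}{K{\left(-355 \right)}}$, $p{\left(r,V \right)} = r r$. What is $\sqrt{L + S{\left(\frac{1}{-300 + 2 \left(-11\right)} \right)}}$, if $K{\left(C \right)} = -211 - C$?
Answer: $\frac{i \sqrt{33727}}{12} \approx 15.304 i$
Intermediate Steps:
$p{\left(r,V \right)} = r^{2}$
$L = - \frac{9845}{48}$ ($L = -4 + \frac{\left(-57918\right) \frac{1}{-211 - -355}}{2} = -4 + \frac{\left(-57918\right) \frac{1}{-211 + 355}}{2} = -4 + \frac{\left(-57918\right) \frac{1}{144}}{2} = -4 + \frac{1}{2} \left(- \frac{9653}{24}\right) = -4 - \frac{9653}{48} = - \frac{9845}{48} \approx -205.1$)
$S{\left(j \right)} = - \frac{262}{9}$ ($S{\left(j \right)} = 3 - \frac{\left(-17\right)^{2}}{9} = 3 - \frac{289}{9} = - \frac{262}{9}$)
$\sqrt{L + S{\left(\frac{1}{-300 + 2 \left(-11\right)} \right)}} = \sqrt{- \frac{9845}{48} - \frac{262}{9}} = \sqrt{- \frac{33727}{144}} = \frac{i \sqrt{33727}}{12}$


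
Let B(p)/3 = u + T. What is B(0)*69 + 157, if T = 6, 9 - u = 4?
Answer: 2434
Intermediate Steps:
u = 5 (u = 9 - 1*4 = 9 - 4 = 5)
B(p) = 33 (B(p) = 3*(5 + 6) = 3*11 = 33)
B(0)*69 + 157 = 33*69 + 157 = 2277 + 157 = 2434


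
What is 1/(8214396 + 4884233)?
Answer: 1/13098629 ≈ 7.6344e-8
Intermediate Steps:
1/(8214396 + 4884233) = 1/13098629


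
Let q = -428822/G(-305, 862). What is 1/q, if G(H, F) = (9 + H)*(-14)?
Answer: -2072/214411 ≈ -0.0096637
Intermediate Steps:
G(H, F) = -126 - 14*H
q = -214411/2072 (q = -428822/(-126 - 14*(-305)) = -428822/(-126 + 4270) = -428822/4144 = -428822*1/4144 = -214411/2072 ≈ -103.48)
1/q = 1/(-214411/2072) = -2072/214411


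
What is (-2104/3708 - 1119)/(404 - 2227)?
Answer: 1037839/1689921 ≈ 0.61413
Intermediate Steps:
(-2104/3708 - 1119)/(404 - 2227) = (-2104*1/3708 - 1119)/(-1823) = (-526/927 - 1119)*(-1/1823) = -1037839/927*(-1/1823) = 1037839/1689921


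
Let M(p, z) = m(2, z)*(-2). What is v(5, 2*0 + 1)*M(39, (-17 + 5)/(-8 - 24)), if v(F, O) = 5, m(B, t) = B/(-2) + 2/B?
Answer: 0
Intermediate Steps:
m(B, t) = 2/B - B/2 (m(B, t) = B*(-½) + 2/B = -B/2 + 2/B = 2/B - B/2)
M(p, z) = 0 (M(p, z) = (2/2 - ½*2)*(-2) = (2*(½) - 1)*(-2) = (1 - 1)*(-2) = 0*(-2) = 0)
v(5, 2*0 + 1)*M(39, (-17 + 5)/(-8 - 24)) = 5*0 = 0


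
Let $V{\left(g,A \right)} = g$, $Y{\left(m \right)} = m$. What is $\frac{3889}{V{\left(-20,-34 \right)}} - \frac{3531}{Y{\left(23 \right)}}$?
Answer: $- \frac{160067}{460} \approx -347.97$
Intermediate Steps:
$\frac{3889}{V{\left(-20,-34 \right)}} - \frac{3531}{Y{\left(23 \right)}} = \frac{3889}{-20} - \frac{3531}{23} = 3889 \left(- \frac{1}{20}\right) - \frac{3531}{23} = - \frac{3889}{20} - \frac{3531}{23} = - \frac{160067}{460}$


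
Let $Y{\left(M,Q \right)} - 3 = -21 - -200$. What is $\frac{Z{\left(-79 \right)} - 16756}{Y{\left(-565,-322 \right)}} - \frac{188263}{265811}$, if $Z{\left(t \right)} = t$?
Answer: $- \frac{49551561}{531622} \approx -93.208$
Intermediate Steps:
$Y{\left(M,Q \right)} = 182$ ($Y{\left(M,Q \right)} = 3 - -179 = 3 + \left(-21 + 200\right) = 3 + 179 = 182$)
$\frac{Z{\left(-79 \right)} - 16756}{Y{\left(-565,-322 \right)}} - \frac{188263}{265811} = \frac{-79 - 16756}{182} - \frac{188263}{265811} = \left(-79 - 16756\right) \frac{1}{182} - \frac{188263}{265811} = \left(-16835\right) \frac{1}{182} - \frac{188263}{265811} = - \frac{185}{2} - \frac{188263}{265811} = - \frac{49551561}{531622}$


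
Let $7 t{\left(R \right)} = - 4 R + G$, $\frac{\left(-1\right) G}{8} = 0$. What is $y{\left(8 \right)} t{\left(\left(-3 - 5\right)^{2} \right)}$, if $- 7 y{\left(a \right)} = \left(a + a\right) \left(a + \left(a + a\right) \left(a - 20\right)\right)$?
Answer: $- \frac{753664}{49} \approx -15381.0$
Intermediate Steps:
$G = 0$ ($G = \left(-8\right) 0 = 0$)
$y{\left(a \right)} = - \frac{2 a \left(a + 2 a \left(-20 + a\right)\right)}{7}$ ($y{\left(a \right)} = - \frac{\left(a + a\right) \left(a + \left(a + a\right) \left(a - 20\right)\right)}{7} = - \frac{2 a \left(a + 2 a \left(-20 + a\right)\right)}{7}$)
$t{\left(R \right)} = - \frac{4 R}{7}$ ($t{\left(R \right)} = \frac{- 4 R + 0}{7} = \frac{\left(-4\right) R}{7} = - \frac{4 R}{7}$)
$y{\left(8 \right)} t{\left(\left(-3 - 5\right)^{2} \right)} = \frac{2 \cdot 8^{2} \left(39 - 16\right)}{7} \left(- \frac{4 \left(-3 - 5\right)^{2}}{7}\right) = \frac{2}{7} \cdot 64 \left(39 - 16\right) \left(- \frac{4 \left(-8\right)^{2}}{7}\right) = \frac{2}{7} \cdot 64 \cdot 23 \left(\left(- \frac{4}{7}\right) 64\right) = \frac{2944}{7} \left(- \frac{256}{7}\right) = - \frac{753664}{49}$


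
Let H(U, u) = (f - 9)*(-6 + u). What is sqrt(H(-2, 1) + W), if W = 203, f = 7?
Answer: sqrt(213) ≈ 14.595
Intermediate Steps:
H(U, u) = 12 - 2*u (H(U, u) = (7 - 9)*(-6 + u) = -2*(-6 + u) = 12 - 2*u)
sqrt(H(-2, 1) + W) = sqrt((12 - 2*1) + 203) = sqrt((12 - 2) + 203) = sqrt(10 + 203) = sqrt(213)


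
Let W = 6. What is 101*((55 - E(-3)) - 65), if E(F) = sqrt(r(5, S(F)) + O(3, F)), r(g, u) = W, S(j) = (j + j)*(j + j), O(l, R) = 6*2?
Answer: -1010 - 303*sqrt(2) ≈ -1438.5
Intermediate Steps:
O(l, R) = 12
S(j) = 4*j**2 (S(j) = (2*j)*(2*j) = 4*j**2)
r(g, u) = 6
E(F) = 3*sqrt(2) (E(F) = sqrt(6 + 12) = sqrt(18) = 3*sqrt(2))
101*((55 - E(-3)) - 65) = 101*((55 - 3*sqrt(2)) - 65) = 101*(-10 - 3*sqrt(2)) = -1010 - 303*sqrt(2)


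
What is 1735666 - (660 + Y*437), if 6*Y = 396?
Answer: 1706164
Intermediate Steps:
Y = 66 (Y = (1/6)*396 = 66)
1735666 - (660 + Y*437) = 1735666 - (660 + 66*437) = 1735666 - (660 + 28842) = 1735666 - 1*29502 = 1735666 - 29502 = 1706164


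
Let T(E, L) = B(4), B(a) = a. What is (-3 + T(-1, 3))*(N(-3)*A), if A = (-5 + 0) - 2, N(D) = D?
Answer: 21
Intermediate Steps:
T(E, L) = 4
A = -7 (A = -5 - 2 = -7)
(-3 + T(-1, 3))*(N(-3)*A) = (-3 + 4)*(-3*(-7)) = 1*21 = 21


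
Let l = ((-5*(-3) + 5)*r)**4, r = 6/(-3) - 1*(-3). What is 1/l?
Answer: 1/160000 ≈ 6.2500e-6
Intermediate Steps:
r = 1 (r = 6*(-1/3) + 3 = -2 + 3 = 1)
l = 160000 (l = ((-5*(-3) + 5)*1)**4 = ((15 + 5)*1)**4 = (20*1)**4 = 20**4 = 160000)
1/l = 1/160000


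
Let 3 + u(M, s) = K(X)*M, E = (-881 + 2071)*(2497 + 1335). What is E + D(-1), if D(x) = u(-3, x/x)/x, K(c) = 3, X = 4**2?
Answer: 4560092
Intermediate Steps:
X = 16
E = 4560080 (E = 1190*3832 = 4560080)
u(M, s) = -3 + 3*M
D(x) = -12/x (D(x) = (-3 + 3*(-3))/x = (-3 - 9)/x = -12/x)
E + D(-1) = 4560080 - 12/(-1) = 4560080 - 12*(-1) = 4560080 + 12 = 4560092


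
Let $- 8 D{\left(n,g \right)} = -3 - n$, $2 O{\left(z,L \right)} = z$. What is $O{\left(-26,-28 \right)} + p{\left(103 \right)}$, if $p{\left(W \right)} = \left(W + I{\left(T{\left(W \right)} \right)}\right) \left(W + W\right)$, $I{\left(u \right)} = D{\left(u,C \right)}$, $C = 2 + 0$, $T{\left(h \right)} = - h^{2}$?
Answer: $- \frac{503799}{2} \approx -2.519 \cdot 10^{5}$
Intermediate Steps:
$O{\left(z,L \right)} = \frac{z}{2}$
$C = 2$
$D{\left(n,g \right)} = \frac{3}{8} + \frac{n}{8}$ ($D{\left(n,g \right)} = - \frac{-3 - n}{8} = \frac{3}{8} + \frac{n}{8}$)
$I{\left(u \right)} = \frac{3}{8} + \frac{u}{8}$
$p{\left(W \right)} = 2 W \left(\frac{3}{8} + W - \frac{W^{2}}{8}\right)$ ($p{\left(W \right)} = \left(W + \left(\frac{3}{8} + \frac{\left(-1\right) W^{2}}{8}\right)\right) \left(W + W\right) = \left(W - \left(- \frac{3}{8} + \frac{W^{2}}{8}\right)\right) 2 W = \left(\frac{3}{8} + W - \frac{W^{2}}{8}\right) 2 W = 2 W \left(\frac{3}{8} + W - \frac{W^{2}}{8}\right)$)
$O{\left(-26,-28 \right)} + p{\left(103 \right)} = \frac{1}{2} \left(-26\right) + \frac{1}{4} \cdot 103 \left(3 - 103^{2} + 8 \cdot 103\right) = -13 + \frac{1}{4} \cdot 103 \left(3 - 10609 + 824\right) = -13 + \frac{1}{4} \cdot 103 \left(-9782\right) = -13 - \frac{503773}{2} = - \frac{503799}{2}$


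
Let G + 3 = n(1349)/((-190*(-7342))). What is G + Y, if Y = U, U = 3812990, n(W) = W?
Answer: 279949505611/73420 ≈ 3.8130e+6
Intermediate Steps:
Y = 3812990
G = -220189/73420 (G = -3 + 1349/((-190*(-7342))) = -3 + 1349/1394980 = -3 + 1349*(1/1394980) = -3 + 71/73420 = -220189/73420 ≈ -2.9990)
G + Y = -220189/73420 + 3812990 = 279949505611/73420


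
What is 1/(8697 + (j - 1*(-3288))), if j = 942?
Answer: 1/12927 ≈ 7.7358e-5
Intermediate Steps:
1/(8697 + (j - 1*(-3288))) = 1/(8697 + (942 - 1*(-3288))) = 1/(8697 + (942 + 3288)) = 1/(8697 + 4230) = 1/12927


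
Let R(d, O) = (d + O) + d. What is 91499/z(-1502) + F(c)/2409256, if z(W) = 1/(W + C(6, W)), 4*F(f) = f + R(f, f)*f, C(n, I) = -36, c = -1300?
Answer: -339043662409097/2409256 ≈ -1.4073e+8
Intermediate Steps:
R(d, O) = O + 2*d (R(d, O) = (O + d) + d = O + 2*d)
F(f) = f/4 + 3*f²/4 (F(f) = (f + (f + 2*f)*f)/4 = (f + (3*f)*f)/4 = (f + 3*f²)/4 = f/4 + 3*f²/4)
z(W) = 1/(-36 + W) (z(W) = 1/(W - 36) = 1/(-36 + W))
91499/z(-1502) + F(c)/2409256 = 91499/(1/(-36 - 1502)) + ((¼)*(-1300)*(1 + 3*(-1300)))/2409256 = 91499/(1/(-1538)) + ((¼)*(-1300)*(1 - 3900))*(1/2409256) = 91499/(-1/1538) + ((¼)*(-1300)*(-3899))*(1/2409256) = 91499*(-1538) + 1267175*(1/2409256) = -140725462 + 1267175/2409256 = -339043662409097/2409256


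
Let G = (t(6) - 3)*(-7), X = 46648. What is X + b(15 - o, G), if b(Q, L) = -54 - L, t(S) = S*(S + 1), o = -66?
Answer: 46867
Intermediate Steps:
t(S) = S*(1 + S)
G = -273 (G = (6*(1 + 6) - 3)*(-7) = (6*7 - 3)*(-7) = (42 - 3)*(-7) = 39*(-7) = -273)
X + b(15 - o, G) = 46648 + (-54 - 1*(-273)) = 46648 + (-54 + 273) = 46648 + 219 = 46867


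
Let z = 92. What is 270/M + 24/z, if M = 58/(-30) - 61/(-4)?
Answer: 377394/18377 ≈ 20.536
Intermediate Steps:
M = 799/60 (M = 58*(-1/30) - 61*(-¼) = -29/15 + 61/4 = 799/60 ≈ 13.317)
270/M + 24/z = 270/(799/60) + 24/92 = 270*(60/799) + 24*(1/92) = 16200/799 + 6/23 = 377394/18377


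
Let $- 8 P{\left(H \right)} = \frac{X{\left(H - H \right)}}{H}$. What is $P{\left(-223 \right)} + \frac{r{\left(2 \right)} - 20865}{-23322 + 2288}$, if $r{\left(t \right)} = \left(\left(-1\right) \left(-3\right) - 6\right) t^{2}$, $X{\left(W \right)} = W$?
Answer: $\frac{20877}{21034} \approx 0.99254$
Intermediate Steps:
$r{\left(t \right)} = - 3 t^{2}$ ($r{\left(t \right)} = \left(3 - 6\right) t^{2} = - 3 t^{2}$)
$P{\left(H \right)} = 0$ ($P{\left(H \right)} = - \frac{\left(H - H\right) \frac{1}{H}}{8} = - \frac{0 \frac{1}{H}}{8} = \left(- \frac{1}{8}\right) 0 = 0$)
$P{\left(-223 \right)} + \frac{r{\left(2 \right)} - 20865}{-23322 + 2288} = 0 + \frac{- 3 \cdot 2^{2} - 20865}{-23322 + 2288} = 0 + \frac{\left(-3\right) 4 - 20865}{-21034} = 0 + \left(-12 - 20865\right) \left(- \frac{1}{21034}\right) = 0 - - \frac{20877}{21034} = 0 + \frac{20877}{21034} = \frac{20877}{21034}$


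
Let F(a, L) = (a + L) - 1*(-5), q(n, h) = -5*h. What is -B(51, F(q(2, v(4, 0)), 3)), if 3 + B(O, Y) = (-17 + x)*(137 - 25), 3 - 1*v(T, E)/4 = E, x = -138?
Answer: 17363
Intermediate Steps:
v(T, E) = 12 - 4*E
F(a, L) = 5 + L + a (F(a, L) = (L + a) + 5 = 5 + L + a)
B(O, Y) = -17363 (B(O, Y) = -3 + (-17 - 138)*(137 - 25) = -3 - 155*112 = -3 - 17360 = -17363)
-B(51, F(q(2, v(4, 0)), 3)) = -1*(-17363) = 17363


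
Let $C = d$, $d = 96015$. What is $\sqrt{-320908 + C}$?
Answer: $i \sqrt{224893} \approx 474.23 i$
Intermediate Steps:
$C = 96015$
$\sqrt{-320908 + C} = \sqrt{-320908 + 96015} = \sqrt{-224893} = i \sqrt{224893}$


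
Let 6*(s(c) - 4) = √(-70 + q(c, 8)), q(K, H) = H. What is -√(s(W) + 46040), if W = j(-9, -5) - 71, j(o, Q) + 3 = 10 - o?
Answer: -√(1657584 + 6*I*√62)/6 ≈ -214.58 - 0.0030579*I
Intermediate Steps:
j(o, Q) = 7 - o (j(o, Q) = -3 + (10 - o) = 7 - o)
W = -55 (W = (7 - 1*(-9)) - 71 = (7 + 9) - 71 = 16 - 71 = -55)
s(c) = 4 + I*√62/6 (s(c) = 4 + √(-70 + 8)/6 = 4 + √(-62)/6 = 4 + (I*√62)/6 = 4 + I*√62/6)
-√(s(W) + 46040) = -√((4 + I*√62/6) + 46040) = -√(46044 + I*√62/6)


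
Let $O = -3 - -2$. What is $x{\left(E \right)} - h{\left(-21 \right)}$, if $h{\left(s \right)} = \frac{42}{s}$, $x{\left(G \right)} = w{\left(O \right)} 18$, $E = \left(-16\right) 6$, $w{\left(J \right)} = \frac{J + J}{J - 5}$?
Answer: $8$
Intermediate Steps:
$O = -1$ ($O = -3 + 2 = -1$)
$w{\left(J \right)} = \frac{2 J}{-5 + J}$
$E = -96$
$x{\left(G \right)} = 6$ ($x{\left(G \right)} = 2 \left(-1\right) \frac{1}{-5 - 1} \cdot 18 = 2 \left(-1\right) \frac{1}{-6} \cdot 18 = 2 \left(-1\right) \left(- \frac{1}{6}\right) 18 = \frac{1}{3} \cdot 18 = 6$)
$x{\left(E \right)} - h{\left(-21 \right)} = 6 - \frac{42}{-21} = 6 - 42 \left(- \frac{1}{21}\right) = 6 - -2 = 6 + 2 = 8$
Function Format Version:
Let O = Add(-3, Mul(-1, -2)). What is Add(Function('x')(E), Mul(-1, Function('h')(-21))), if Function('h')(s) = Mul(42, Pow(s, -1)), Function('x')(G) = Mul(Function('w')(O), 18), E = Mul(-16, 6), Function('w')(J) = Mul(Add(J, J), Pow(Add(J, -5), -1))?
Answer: 8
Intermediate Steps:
O = -1 (O = Add(-3, 2) = -1)
Function('w')(J) = Mul(2, J, Pow(Add(-5, J), -1)) (Function('w')(J) = Mul(Mul(2, J), Pow(Add(-5, J), -1)) = Mul(2, J, Pow(Add(-5, J), -1)))
E = -96
Function('x')(G) = 6 (Function('x')(G) = Mul(Mul(2, -1, Pow(Add(-5, -1), -1)), 18) = Mul(Mul(2, -1, Pow(-6, -1)), 18) = Mul(Mul(2, -1, Rational(-1, 6)), 18) = Mul(Rational(1, 3), 18) = 6)
Add(Function('x')(E), Mul(-1, Function('h')(-21))) = Add(6, Mul(-1, Mul(42, Pow(-21, -1)))) = Add(6, Mul(-1, Mul(42, Rational(-1, 21)))) = Add(6, Mul(-1, -2)) = Add(6, 2) = 8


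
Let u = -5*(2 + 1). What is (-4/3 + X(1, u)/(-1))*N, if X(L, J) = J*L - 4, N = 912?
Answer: 16112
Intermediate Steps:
u = -15 (u = -5*3 = -15)
X(L, J) = -4 + J*L
(-4/3 + X(1, u)/(-1))*N = (-4/3 + (-4 - 15*1)/(-1))*912 = (-4*1/3 + (-4 - 15)*(-1))*912 = (-4/3 - 19*(-1))*912 = (-4/3 + 19)*912 = (53/3)*912 = 16112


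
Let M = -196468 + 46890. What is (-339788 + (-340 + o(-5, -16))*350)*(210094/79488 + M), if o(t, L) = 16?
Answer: 673519280031545/9936 ≈ 6.7786e+10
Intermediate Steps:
M = -149578
(-339788 + (-340 + o(-5, -16))*350)*(210094/79488 + M) = (-339788 + (-340 + 16)*350)*(210094/79488 - 149578) = (-339788 - 324*350)*(210094*(1/79488) - 149578) = (-339788 - 113400)*(105047/39744 - 149578) = -453188*(-5944722985/39744) = 673519280031545/9936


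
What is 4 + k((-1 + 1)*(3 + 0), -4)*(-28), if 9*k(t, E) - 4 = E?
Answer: 4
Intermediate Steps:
k(t, E) = 4/9 + E/9
4 + k((-1 + 1)*(3 + 0), -4)*(-28) = 4 + (4/9 + (⅑)*(-4))*(-28) = 4 + (4/9 - 4/9)*(-28) = 4 + 0*(-28) = 4 + 0 = 4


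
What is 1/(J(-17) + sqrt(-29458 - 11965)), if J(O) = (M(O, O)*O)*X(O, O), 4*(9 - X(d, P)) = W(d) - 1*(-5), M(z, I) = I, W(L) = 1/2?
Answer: 141032/313432713 - 64*I*sqrt(41423)/313432713 ≈ 0.00044996 - 4.1558e-5*I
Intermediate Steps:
W(L) = 1/2
X(d, P) = 61/8 (X(d, P) = 9 - (1/2 - 1*(-5))/4 = 9 - (1/2 + 5)/4 = 9 - 1/4*11/2 = 9 - 11/8 = 61/8)
J(O) = 61*O**2/8 (J(O) = (O*O)*(61/8) = O**2*(61/8) = 61*O**2/8)
1/(J(-17) + sqrt(-29458 - 11965)) = 1/((61/8)*(-17)**2 + sqrt(-29458 - 11965)) = 1/((61/8)*289 + sqrt(-41423)) = 1/(17629/8 + I*sqrt(41423))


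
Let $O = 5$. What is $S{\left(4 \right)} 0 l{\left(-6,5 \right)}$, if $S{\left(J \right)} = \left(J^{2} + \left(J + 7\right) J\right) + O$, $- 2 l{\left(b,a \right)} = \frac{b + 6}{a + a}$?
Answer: $0$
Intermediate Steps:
$l{\left(b,a \right)} = - \frac{6 + b}{4 a}$ ($l{\left(b,a \right)} = - \frac{\left(b + 6\right) \frac{1}{a + a}}{2} = - \frac{\left(6 + b\right) \frac{1}{2 a}}{2} = - \frac{\frac{1}{2} \frac{1}{a} \left(6 + b\right)}{2} = - \frac{6 + b}{4 a}$)
$S{\left(J \right)} = 5 + J^{2} + J \left(7 + J\right)$ ($S{\left(J \right)} = \left(J^{2} + \left(J + 7\right) J\right) + 5 = \left(J^{2} + \left(7 + J\right) J\right) + 5 = \left(J^{2} + J \left(7 + J\right)\right) + 5 = 5 + J^{2} + J \left(7 + J\right)$)
$S{\left(4 \right)} 0 l{\left(-6,5 \right)} = \left(5 + 2 \cdot 4^{2} + 7 \cdot 4\right) 0 \frac{-6 - -6}{4 \cdot 5} = \left(5 + 2 \cdot 16 + 28\right) 0 \cdot \frac{1}{4} \cdot \frac{1}{5} \left(-6 + 6\right) = \left(5 + 32 + 28\right) 0 \cdot \frac{1}{4} \cdot \frac{1}{5} \cdot 0 = 65 \cdot 0 \cdot 0 = 0 \cdot 0 = 0$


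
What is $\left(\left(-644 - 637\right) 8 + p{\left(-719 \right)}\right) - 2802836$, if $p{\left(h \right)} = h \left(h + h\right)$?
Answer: $-1779162$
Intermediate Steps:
$p{\left(h \right)} = 2 h^{2}$ ($p{\left(h \right)} = h 2 h = 2 h^{2}$)
$\left(\left(-644 - 637\right) 8 + p{\left(-719 \right)}\right) - 2802836 = \left(\left(-644 - 637\right) 8 + 2 \left(-719\right)^{2}\right) - 2802836 = \left(\left(-1281\right) 8 + 2 \cdot 516961\right) - 2802836 = \left(-10248 + 1033922\right) - 2802836 = 1023674 - 2802836 = -1779162$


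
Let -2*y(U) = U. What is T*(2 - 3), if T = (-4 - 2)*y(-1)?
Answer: 3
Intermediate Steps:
y(U) = -U/2
T = -3 (T = (-4 - 2)*(-1/2*(-1)) = -6*1/2 = -3)
T*(2 - 3) = -3*(2 - 3) = -3*(-1) = 3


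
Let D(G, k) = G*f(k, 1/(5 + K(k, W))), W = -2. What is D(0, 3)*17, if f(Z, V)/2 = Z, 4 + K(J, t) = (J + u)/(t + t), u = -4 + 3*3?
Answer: 0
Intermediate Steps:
u = 5 (u = -4 + 9 = 5)
K(J, t) = -4 + (5 + J)/(2*t) (K(J, t) = -4 + (J + 5)/(t + t) = -4 + (5 + J)/((2*t)) = -4 + (5 + J)*(1/(2*t)) = -4 + (5 + J)/(2*t))
f(Z, V) = 2*Z
D(G, k) = 2*G*k (D(G, k) = G*(2*k) = 2*G*k)
D(0, 3)*17 = (2*0*3)*17 = 0*17 = 0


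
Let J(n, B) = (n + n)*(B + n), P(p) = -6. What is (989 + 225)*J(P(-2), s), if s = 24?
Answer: -262224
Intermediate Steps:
J(n, B) = 2*n*(B + n) (J(n, B) = (2*n)*(B + n) = 2*n*(B + n))
(989 + 225)*J(P(-2), s) = (989 + 225)*(2*(-6)*(24 - 6)) = 1214*(2*(-6)*18) = 1214*(-216) = -262224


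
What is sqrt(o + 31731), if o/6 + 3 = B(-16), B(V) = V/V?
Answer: sqrt(31719) ≈ 178.10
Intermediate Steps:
B(V) = 1
o = -12 (o = -18 + 6*1 = -18 + 6 = -12)
sqrt(o + 31731) = sqrt(-12 + 31731) = sqrt(31719)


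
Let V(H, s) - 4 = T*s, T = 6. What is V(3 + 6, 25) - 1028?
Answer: -874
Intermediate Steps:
V(H, s) = 4 + 6*s
V(3 + 6, 25) - 1028 = (4 + 6*25) - 1028 = (4 + 150) - 1028 = 154 - 1028 = -874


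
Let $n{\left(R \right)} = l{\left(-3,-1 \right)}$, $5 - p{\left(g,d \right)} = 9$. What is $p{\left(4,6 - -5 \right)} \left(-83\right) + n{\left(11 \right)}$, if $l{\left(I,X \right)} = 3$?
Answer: $335$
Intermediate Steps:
$p{\left(g,d \right)} = -4$ ($p{\left(g,d \right)} = 5 - 9 = -4$)
$n{\left(R \right)} = 3$
$p{\left(4,6 - -5 \right)} \left(-83\right) + n{\left(11 \right)} = \left(-4\right) \left(-83\right) + 3 = 332 + 3 = 335$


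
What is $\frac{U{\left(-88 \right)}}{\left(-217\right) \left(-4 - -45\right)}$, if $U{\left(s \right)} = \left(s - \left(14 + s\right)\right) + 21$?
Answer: $- \frac{1}{1271} \approx -0.00078678$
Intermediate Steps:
$U{\left(s \right)} = 7$ ($U{\left(s \right)} = -14 + 21 = 7$)
$\frac{U{\left(-88 \right)}}{\left(-217\right) \left(-4 - -45\right)} = \frac{7}{\left(-217\right) \left(-4 - -45\right)} = \frac{7}{\left(-217\right) \left(-4 + 45\right)} = \frac{7}{\left(-217\right) 41} = \frac{7}{-8897} = 7 \left(- \frac{1}{8897}\right) = - \frac{1}{1271}$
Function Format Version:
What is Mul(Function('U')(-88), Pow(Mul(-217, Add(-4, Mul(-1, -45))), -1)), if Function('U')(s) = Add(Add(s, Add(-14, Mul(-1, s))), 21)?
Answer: Rational(-1, 1271) ≈ -0.00078678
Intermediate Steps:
Function('U')(s) = 7 (Function('U')(s) = Add(-14, 21) = 7)
Mul(Function('U')(-88), Pow(Mul(-217, Add(-4, Mul(-1, -45))), -1)) = Mul(7, Pow(Mul(-217, Add(-4, Mul(-1, -45))), -1)) = Mul(7, Pow(Mul(-217, Add(-4, 45)), -1)) = Mul(7, Pow(Mul(-217, 41), -1)) = Mul(7, Pow(-8897, -1)) = Mul(7, Rational(-1, 8897)) = Rational(-1, 1271)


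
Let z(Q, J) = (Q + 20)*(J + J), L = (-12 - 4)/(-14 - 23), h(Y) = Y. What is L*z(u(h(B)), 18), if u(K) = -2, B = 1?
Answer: 10368/37 ≈ 280.22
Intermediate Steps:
L = 16/37 (L = -16/(-37) = -16*(-1/37) = 16/37 ≈ 0.43243)
z(Q, J) = 2*J*(20 + Q) (z(Q, J) = (20 + Q)*(2*J) = 2*J*(20 + Q))
L*z(u(h(B)), 18) = 16*(2*18*(20 - 2))/37 = 16*(2*18*18)/37 = (16/37)*648 = 10368/37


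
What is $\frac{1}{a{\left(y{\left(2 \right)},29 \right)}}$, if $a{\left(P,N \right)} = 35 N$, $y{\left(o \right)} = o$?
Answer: $\frac{1}{1015} \approx 0.00098522$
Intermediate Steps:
$\frac{1}{a{\left(y{\left(2 \right)},29 \right)}} = \frac{1}{35 \cdot 29} = \frac{1}{1015}$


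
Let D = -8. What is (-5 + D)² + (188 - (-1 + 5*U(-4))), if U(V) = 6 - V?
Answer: 308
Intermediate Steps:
(-5 + D)² + (188 - (-1 + 5*U(-4))) = (-5 - 8)² + (188 - (-1 + 5*(6 - 1*(-4)))) = (-13)² + (188 - (-1 + 5*(6 + 4))) = 169 + (188 - (-1 + 5*10)) = 169 + (188 - (-1 + 50)) = 169 + (188 - 1*49) = 169 + (188 - 49) = 169 + 139 = 308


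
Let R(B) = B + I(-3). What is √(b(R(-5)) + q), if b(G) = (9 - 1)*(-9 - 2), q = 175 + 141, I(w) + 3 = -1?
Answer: 2*√57 ≈ 15.100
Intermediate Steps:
I(w) = -4 (I(w) = -3 - 1 = -4)
q = 316
R(B) = -4 + B (R(B) = B - 4 = -4 + B)
b(G) = -88 (b(G) = 8*(-11) = -88)
√(b(R(-5)) + q) = √(-88 + 316) = √228 = 2*√57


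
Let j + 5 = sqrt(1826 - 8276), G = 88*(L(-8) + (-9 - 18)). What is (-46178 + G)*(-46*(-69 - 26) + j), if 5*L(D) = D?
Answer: -212552802 - 243474*I*sqrt(258) ≈ -2.1255e+8 - 3.9108e+6*I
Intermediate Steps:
L(D) = D/5
G = -12584/5 (G = 88*((1/5)*(-8) + (-9 - 18)) = 88*(-8/5 - 27) = 88*(-143/5) = -12584/5 ≈ -2516.8)
j = -5 + 5*I*sqrt(258) (j = -5 + sqrt(1826 - 8276) = -5 + sqrt(-6450) = -5 + 5*I*sqrt(258) ≈ -5.0 + 80.312*I)
(-46178 + G)*(-46*(-69 - 26) + j) = (-46178 - 12584/5)*(-46*(-69 - 26) + (-5 + 5*I*sqrt(258))) = -243474*(-46*(-95) + (-5 + 5*I*sqrt(258)))/5 = -243474*(4370 + (-5 + 5*I*sqrt(258)))/5 = -243474*(4365 + 5*I*sqrt(258))/5 = -212552802 - 243474*I*sqrt(258)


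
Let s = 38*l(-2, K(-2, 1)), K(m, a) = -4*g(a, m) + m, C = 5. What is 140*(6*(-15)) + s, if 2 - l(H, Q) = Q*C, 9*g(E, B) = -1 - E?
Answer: -110816/9 ≈ -12313.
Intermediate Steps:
g(E, B) = -⅑ - E/9 (g(E, B) = (-1 - E)/9 = -⅑ - E/9)
K(m, a) = 4/9 + m + 4*a/9 (K(m, a) = -4*(-⅑ - a/9) + m = (4/9 + 4*a/9) + m = 4/9 + m + 4*a/9)
l(H, Q) = 2 - 5*Q (l(H, Q) = 2 - Q*5 = 2 - 5*Q)
s = 2584/9 (s = 38*(2 - 5*(4/9 - 2 + (4/9)*1)) = 38*(2 - 5*(4/9 - 2 + 4/9)) = 38*(2 - 5*(-10/9)) = 38*(2 + 50/9) = 38*(68/9) = 2584/9 ≈ 287.11)
140*(6*(-15)) + s = 140*(6*(-15)) + 2584/9 = 140*(-90) + 2584/9 = -12600 + 2584/9 = -110816/9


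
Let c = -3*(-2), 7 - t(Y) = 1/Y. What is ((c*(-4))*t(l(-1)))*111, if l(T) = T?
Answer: -21312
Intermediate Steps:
t(Y) = 7 - 1/Y
c = 6
((c*(-4))*t(l(-1)))*111 = ((6*(-4))*(7 - 1/(-1)))*111 = -24*(7 - 1*(-1))*111 = -24*(7 + 1)*111 = -24*8*111 = -192*111 = -21312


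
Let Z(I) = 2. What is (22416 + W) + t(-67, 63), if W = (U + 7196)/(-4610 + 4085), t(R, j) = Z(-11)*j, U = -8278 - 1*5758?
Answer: 789426/35 ≈ 22555.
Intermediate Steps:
U = -14036 (U = -8278 - 5758 = -14036)
t(R, j) = 2*j
W = 456/35 (W = (-14036 + 7196)/(-4610 + 4085) = -6840/(-525) = -6840*(-1/525) = 456/35 ≈ 13.029)
(22416 + W) + t(-67, 63) = (22416 + 456/35) + 2*63 = 785016/35 + 126 = 789426/35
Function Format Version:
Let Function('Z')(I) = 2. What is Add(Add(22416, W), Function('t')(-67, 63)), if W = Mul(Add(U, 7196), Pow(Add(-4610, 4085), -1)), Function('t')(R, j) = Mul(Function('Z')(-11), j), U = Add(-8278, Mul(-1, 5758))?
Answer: Rational(789426, 35) ≈ 22555.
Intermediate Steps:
U = -14036 (U = Add(-8278, -5758) = -14036)
Function('t')(R, j) = Mul(2, j)
W = Rational(456, 35) (W = Mul(Add(-14036, 7196), Pow(Add(-4610, 4085), -1)) = Mul(-6840, Pow(-525, -1)) = Mul(-6840, Rational(-1, 525)) = Rational(456, 35) ≈ 13.029)
Add(Add(22416, W), Function('t')(-67, 63)) = Add(Add(22416, Rational(456, 35)), Mul(2, 63)) = Add(Rational(785016, 35), 126) = Rational(789426, 35)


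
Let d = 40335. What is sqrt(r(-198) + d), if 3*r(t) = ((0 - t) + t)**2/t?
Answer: sqrt(40335) ≈ 200.84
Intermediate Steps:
r(t) = 0 (r(t) = (((0 - t) + t)**2/t)/3 = ((-t + t)**2/t)/3 = (0**2/t)/3 = (0/t)/3 = (1/3)*0 = 0)
sqrt(r(-198) + d) = sqrt(0 + 40335) = sqrt(40335)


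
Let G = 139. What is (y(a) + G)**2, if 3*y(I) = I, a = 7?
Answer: 179776/9 ≈ 19975.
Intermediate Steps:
y(I) = I/3
(y(a) + G)**2 = ((1/3)*7 + 139)**2 = (7/3 + 139)**2 = (424/3)**2 = 179776/9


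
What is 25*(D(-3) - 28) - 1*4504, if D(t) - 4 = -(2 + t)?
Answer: -5079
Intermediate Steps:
D(t) = 2 - t (D(t) = 4 - (2 + t) = 4 + (-2 - t) = 2 - t)
25*(D(-3) - 28) - 1*4504 = 25*((2 - 1*(-3)) - 28) - 1*4504 = 25*((2 + 3) - 28) - 4504 = 25*(5 - 28) - 4504 = 25*(-23) - 4504 = -575 - 4504 = -5079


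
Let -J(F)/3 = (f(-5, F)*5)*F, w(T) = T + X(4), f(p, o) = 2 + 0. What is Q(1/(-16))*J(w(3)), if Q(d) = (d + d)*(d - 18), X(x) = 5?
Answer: -4335/8 ≈ -541.88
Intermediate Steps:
f(p, o) = 2
w(T) = 5 + T (w(T) = T + 5 = 5 + T)
Q(d) = 2*d*(-18 + d) (Q(d) = (2*d)*(-18 + d) = 2*d*(-18 + d))
J(F) = -30*F (J(F) = -3*2*5*F = -30*F)
Q(1/(-16))*J(w(3)) = (2*(-18 + 1/(-16))/(-16))*(-30*(5 + 3)) = (2*(-1/16)*(-18 - 1/16))*(-30*8) = (2*(-1/16)*(-289/16))*(-240) = (289/128)*(-240) = -4335/8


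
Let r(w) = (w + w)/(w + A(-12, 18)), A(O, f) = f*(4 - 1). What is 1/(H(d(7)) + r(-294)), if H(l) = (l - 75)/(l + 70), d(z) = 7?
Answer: 1540/2413 ≈ 0.63821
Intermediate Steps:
A(O, f) = 3*f (A(O, f) = f*3 = 3*f)
r(w) = 2*w/(54 + w) (r(w) = (w + w)/(w + 3*18) = (2*w)/(w + 54) = (2*w)/(54 + w) = 2*w/(54 + w))
H(l) = (-75 + l)/(70 + l)
1/(H(d(7)) + r(-294)) = 1/((-75 + 7)/(70 + 7) + 2*(-294)/(54 - 294)) = 1/(-68/77 + 2*(-294)/(-240)) = 1/((1/77)*(-68) + 2*(-294)*(-1/240)) = 1/(-68/77 + 49/20) = 1/(2413/1540) = 1540/2413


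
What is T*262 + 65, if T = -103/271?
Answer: -9371/271 ≈ -34.579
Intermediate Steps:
T = -103/271 (T = -103*1/271 = -103/271 ≈ -0.38007)
T*262 + 65 = -103/271*262 + 65 = -26986/271 + 65 = -9371/271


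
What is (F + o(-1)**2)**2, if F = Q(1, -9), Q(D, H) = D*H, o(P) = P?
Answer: 64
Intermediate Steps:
F = -9 (F = 1*(-9) = -9)
(F + o(-1)**2)**2 = (-9 + (-1)**2)**2 = (-9 + 1)**2 = (-8)**2 = 64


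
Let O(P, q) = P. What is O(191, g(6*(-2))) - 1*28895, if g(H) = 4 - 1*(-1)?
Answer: -28704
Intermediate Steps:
g(H) = 5 (g(H) = 4 + 1 = 5)
O(191, g(6*(-2))) - 1*28895 = 191 - 1*28895 = 191 - 28895 = -28704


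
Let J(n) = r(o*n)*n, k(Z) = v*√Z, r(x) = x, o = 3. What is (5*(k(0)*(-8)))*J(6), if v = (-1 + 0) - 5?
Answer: 0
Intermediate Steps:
v = -6 (v = -1 - 5 = -6)
k(Z) = -6*√Z
J(n) = 3*n² (J(n) = (3*n)*n = 3*n²)
(5*(k(0)*(-8)))*J(6) = (5*(-6*√0*(-8)))*(3*6²) = (5*(-6*0*(-8)))*(3*36) = (5*(0*(-8)))*108 = (5*0)*108 = 0*108 = 0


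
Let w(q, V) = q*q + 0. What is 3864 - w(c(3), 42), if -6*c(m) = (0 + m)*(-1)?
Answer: 15455/4 ≈ 3863.8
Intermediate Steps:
c(m) = m/6 (c(m) = -(0 + m)*(-1)/6 = -m*(-1)/6 = -(-1)*m/6 = m/6)
w(q, V) = q**2 (w(q, V) = q**2 + 0 = q**2)
3864 - w(c(3), 42) = 3864 - ((1/6)*3)**2 = 3864 - (1/2)**2 = 3864 - 1*1/4 = 3864 - 1/4 = 15455/4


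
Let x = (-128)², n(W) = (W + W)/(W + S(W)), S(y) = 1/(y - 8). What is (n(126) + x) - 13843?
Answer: 37811865/14869 ≈ 2543.0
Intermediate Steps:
S(y) = 1/(-8 + y)
n(W) = 2*W/(W + 1/(-8 + W)) (n(W) = (W + W)/(W + 1/(-8 + W)) = (2*W)/(W + 1/(-8 + W)) = 2*W/(W + 1/(-8 + W)))
x = 16384
(n(126) + x) - 13843 = (2*126*(-8 + 126)/(1 + 126*(-8 + 126)) + 16384) - 13843 = (2*126*118/(1 + 126*118) + 16384) - 13843 = (2*126*118/(1 + 14868) + 16384) - 13843 = (2*126*118/14869 + 16384) - 13843 = (2*126*(1/14869)*118 + 16384) - 13843 = (29736/14869 + 16384) - 13843 = 243643432/14869 - 13843 = 37811865/14869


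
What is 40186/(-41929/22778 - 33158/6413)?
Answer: -5870182568404/1024163601 ≈ -5731.7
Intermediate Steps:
40186/(-41929/22778 - 33158/6413) = 40186/(-1024163601/146075314) = 40186*(-146075314/1024163601) = -5870182568404/1024163601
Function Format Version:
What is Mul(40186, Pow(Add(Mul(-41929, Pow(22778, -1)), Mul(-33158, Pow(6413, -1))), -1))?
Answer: Rational(-5870182568404, 1024163601) ≈ -5731.7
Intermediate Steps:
Mul(40186, Pow(Add(Mul(-41929, Pow(22778, -1)), Mul(-33158, Pow(6413, -1))), -1)) = Mul(40186, Pow(Add(Mul(-41929, Rational(1, 22778)), Mul(-33158, Rational(1, 6413))), -1)) = Mul(40186, Pow(Add(Rational(-41929, 22778), Rational(-33158, 6413)), -1)) = Mul(40186, Pow(Rational(-1024163601, 146075314), -1)) = Mul(40186, Rational(-146075314, 1024163601)) = Rational(-5870182568404, 1024163601)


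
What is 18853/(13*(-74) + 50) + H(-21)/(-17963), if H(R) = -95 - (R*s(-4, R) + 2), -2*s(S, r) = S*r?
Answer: -30705781/1489296 ≈ -20.618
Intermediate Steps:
s(S, r) = -S*r/2
H(R) = -97 - 2*R**2 (H(R) = -95 - (R*(-1/2*(-4)*R) + 2) = -95 - (R*(2*R) + 2) = -95 - (2*R**2 + 2) = -95 - (2 + 2*R**2) = -95 + (-2 - 2*R**2) = -97 - 2*R**2)
18853/(13*(-74) + 50) + H(-21)/(-17963) = 18853/(13*(-74) + 50) + (-97 - 2*(-21)**2)/(-17963) = 18853/(-962 + 50) + (-97 - 2*441)*(-1/17963) = 18853/(-912) + (-97 - 882)*(-1/17963) = 18853*(-1/912) - 979*(-1/17963) = -18853/912 + 89/1633 = -30705781/1489296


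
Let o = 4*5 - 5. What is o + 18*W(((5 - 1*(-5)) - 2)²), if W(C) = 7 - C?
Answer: -1011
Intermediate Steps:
o = 15 (o = 20 - 5 = 15)
o + 18*W(((5 - 1*(-5)) - 2)²) = 15 + 18*(7 - ((5 - 1*(-5)) - 2)²) = 15 + 18*(7 - ((5 + 5) - 2)²) = 15 + 18*(7 - (10 - 2)²) = 15 + 18*(7 - 1*8²) = 15 + 18*(7 - 1*64) = 15 + 18*(7 - 64) = 15 + 18*(-57) = 15 - 1026 = -1011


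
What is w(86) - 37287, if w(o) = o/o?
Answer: -37286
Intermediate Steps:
w(o) = 1
w(86) - 37287 = 1 - 37287 = -37286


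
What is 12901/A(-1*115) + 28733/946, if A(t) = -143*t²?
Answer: 4938811539/162641050 ≈ 30.366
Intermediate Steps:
12901/A(-1*115) + 28733/946 = 12901/((-143*(-1*115)²)) + 28733/946 = 12901/((-143*(-115)²)) + 28733*(1/946) = 12901/((-143*13225)) + 28733/946 = 12901/(-1891175) + 28733/946 = 12901*(-1/1891175) + 28733/946 = -12901/1891175 + 28733/946 = 4938811539/162641050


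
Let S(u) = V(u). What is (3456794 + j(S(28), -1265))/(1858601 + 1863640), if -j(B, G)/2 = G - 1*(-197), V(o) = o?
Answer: 3458930/3722241 ≈ 0.92926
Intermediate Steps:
S(u) = u
j(B, G) = -394 - 2*G (j(B, G) = -2*(G - 1*(-197)) = -2*(G + 197) = -2*(197 + G) = -394 - 2*G)
(3456794 + j(S(28), -1265))/(1858601 + 1863640) = (3456794 + (-394 - 2*(-1265)))/(1858601 + 1863640) = (3456794 + (-394 + 2530))/3722241 = (3456794 + 2136)*(1/3722241) = 3458930*(1/3722241) = 3458930/3722241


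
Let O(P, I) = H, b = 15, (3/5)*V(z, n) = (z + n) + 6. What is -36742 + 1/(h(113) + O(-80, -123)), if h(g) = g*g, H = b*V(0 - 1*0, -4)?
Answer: -470995697/12819 ≈ -36742.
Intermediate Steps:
V(z, n) = 10 + 5*n/3 + 5*z/3 (V(z, n) = 5*((z + n) + 6)/3 = 5*((n + z) + 6)/3 = 5*(6 + n + z)/3 = 10 + 5*n/3 + 5*z/3)
H = 50 (H = 15*(10 + (5/3)*(-4) + 5*(0 - 1*0)/3) = 15*(10 - 20/3 + 5*(0 + 0)/3) = 15*(10 - 20/3 + (5/3)*0) = 15*(10 - 20/3 + 0) = 15*(10/3) = 50)
O(P, I) = 50
h(g) = g²
-36742 + 1/(h(113) + O(-80, -123)) = -36742 + 1/(113² + 50) = -36742 + 1/(12769 + 50) = -36742 + 1/12819 = -470995697/12819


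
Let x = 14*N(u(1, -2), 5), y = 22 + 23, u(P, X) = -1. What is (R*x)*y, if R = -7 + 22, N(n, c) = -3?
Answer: -28350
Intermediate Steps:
y = 45
R = 15
x = -42 (x = 14*(-3) = -42)
(R*x)*y = (15*(-42))*45 = -630*45 = -28350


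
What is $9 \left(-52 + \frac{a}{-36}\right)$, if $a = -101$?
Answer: $- \frac{1771}{4} \approx -442.75$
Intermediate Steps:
$9 \left(-52 + \frac{a}{-36}\right) = 9 \left(-52 - \frac{101}{-36}\right) = 9 \left(-52 - - \frac{101}{36}\right) = 9 \left(-52 + \frac{101}{36}\right) = 9 \left(- \frac{1771}{36}\right) = - \frac{1771}{4}$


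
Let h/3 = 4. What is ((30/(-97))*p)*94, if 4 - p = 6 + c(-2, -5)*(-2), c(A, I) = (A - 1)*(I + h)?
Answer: 124080/97 ≈ 1279.2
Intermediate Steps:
h = 12 (h = 3*4 = 12)
c(A, I) = (-1 + A)*(12 + I) (c(A, I) = (A - 1)*(I + 12) = (-1 + A)*(12 + I))
p = -44 (p = 4 - (6 + (-12 - 1*(-5) + 12*(-2) - 2*(-5))*(-2)) = 4 - (6 + (-12 + 5 - 24 + 10)*(-2)) = 4 - (6 - 21*(-2)) = 4 - (6 + 42) = 4 - 1*48 = 4 - 48 = -44)
((30/(-97))*p)*94 = ((30/(-97))*(-44))*94 = ((30*(-1/97))*(-44))*94 = -30/97*(-44)*94 = (1320/97)*94 = 124080/97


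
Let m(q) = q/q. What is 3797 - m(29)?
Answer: 3796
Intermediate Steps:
m(q) = 1
3797 - m(29) = 3797 - 1*1 = 3797 - 1 = 3796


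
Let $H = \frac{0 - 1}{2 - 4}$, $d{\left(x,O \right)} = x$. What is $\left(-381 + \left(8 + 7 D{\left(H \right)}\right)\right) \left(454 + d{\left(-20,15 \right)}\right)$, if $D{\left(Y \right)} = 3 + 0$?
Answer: $-152768$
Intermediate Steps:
$H = \frac{1}{2}$ ($H = - \frac{1}{-2} = \left(-1\right) \left(- \frac{1}{2}\right) = \frac{1}{2} \approx 0.5$)
$D{\left(Y \right)} = 3$
$\left(-381 + \left(8 + 7 D{\left(H \right)}\right)\right) \left(454 + d{\left(-20,15 \right)}\right) = \left(-381 + \left(8 + 7 \cdot 3\right)\right) \left(454 - 20\right) = \left(-381 + \left(8 + 21\right)\right) 434 = \left(-381 + 29\right) 434 = \left(-352\right) 434 = -152768$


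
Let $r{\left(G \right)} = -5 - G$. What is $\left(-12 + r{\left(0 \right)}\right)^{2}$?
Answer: $289$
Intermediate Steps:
$\left(-12 + r{\left(0 \right)}\right)^{2} = \left(-12 - 5\right)^{2} = \left(-17\right)^{2} = 289$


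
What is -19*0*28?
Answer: 0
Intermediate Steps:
-19*0*28 = 0*28 = 0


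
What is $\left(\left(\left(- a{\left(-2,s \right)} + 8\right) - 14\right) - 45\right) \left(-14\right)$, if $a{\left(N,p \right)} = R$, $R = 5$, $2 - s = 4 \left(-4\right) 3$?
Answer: $784$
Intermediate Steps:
$s = 50$ ($s = 2 - 4 \left(-4\right) 3 = 2 - \left(-16\right) 3 = 2 - -48 = 2 + 48 = 50$)
$a{\left(N,p \right)} = 5$
$\left(\left(\left(- a{\left(-2,s \right)} + 8\right) - 14\right) - 45\right) \left(-14\right) = \left(\left(\left(\left(-1\right) 5 + 8\right) - 14\right) - 45\right) \left(-14\right) = \left(\left(\left(-5 + 8\right) - 14\right) - 45\right) \left(-14\right) = \left(\left(3 - 14\right) - 45\right) \left(-14\right) = \left(-11 - 45\right) \left(-14\right) = \left(-56\right) \left(-14\right) = 784$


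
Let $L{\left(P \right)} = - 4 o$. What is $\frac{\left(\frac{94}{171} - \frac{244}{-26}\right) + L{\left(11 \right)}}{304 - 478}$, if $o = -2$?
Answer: $- \frac{19934}{193401} \approx -0.10307$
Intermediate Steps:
$L{\left(P \right)} = 8$ ($L{\left(P \right)} = \left(-4\right) \left(-2\right) = 8$)
$\frac{\left(\frac{94}{171} - \frac{244}{-26}\right) + L{\left(11 \right)}}{304 - 478} = \frac{\left(\frac{94}{171} - \frac{244}{-26}\right) + 8}{304 - 478} = \frac{\left(94 \cdot \frac{1}{171} - - \frac{122}{13}\right) + 8}{-174} = \left(\left(\frac{94}{171} + \frac{122}{13}\right) + 8\right) \left(- \frac{1}{174}\right) = \left(\frac{22084}{2223} + 8\right) \left(- \frac{1}{174}\right) = \frac{39868}{2223} \left(- \frac{1}{174}\right) = - \frac{19934}{193401}$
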